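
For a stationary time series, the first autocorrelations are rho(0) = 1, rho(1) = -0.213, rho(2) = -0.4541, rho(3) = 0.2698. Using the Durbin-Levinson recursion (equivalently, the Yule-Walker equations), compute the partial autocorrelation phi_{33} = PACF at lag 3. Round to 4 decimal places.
\phi_{33} = 0.0159

The PACF at lag k is phi_{kk}, the last component of the solution
to the Yule-Walker system G_k phi = r_k where
  (G_k)_{ij} = rho(|i - j|), (r_k)_i = rho(i), i,j = 1..k.
Equivalently, Durbin-Levinson gives phi_{kk} iteratively:
  phi_{11} = rho(1)
  phi_{kk} = [rho(k) - sum_{j=1..k-1} phi_{k-1,j} rho(k-j)]
            / [1 - sum_{j=1..k-1} phi_{k-1,j} rho(j)],
  phi_{k,j} = phi_{k-1,j} - phi_{kk} phi_{k-1,k-j},  j = 1..k-1.
Step k = 1:
  phi_11 = rho(1) = -0.213.
Step k = 2:
  phi_22 = [rho(2) - phi_11 rho(1)] / [1 - phi_11 rho(1)] = [-0.4541 - (-0.213)(-0.213)] / [1 - (-0.213)(-0.213)]
         = -0.499469 / 0.954631 = -0.523206.
  Update: phi_21 = phi_11 - phi_22 phi_11 = -0.213 - (-0.523206)(-0.213) = -0.324443.
Step k = 3:
  phi_33 = [rho(3) - phi_21 rho(2) - phi_22 rho(1)] / [1 - phi_21 rho(1) - phi_22 rho(2)]
    numerator   = 0.2698 - (-0.324443)(-0.4541) - (-0.523206)(-0.213) = 0.0110275
    denominator = 1 - (-0.324443)(-0.213) - (-0.523206)(-0.4541) = 0.69330565
  phi_33 = 0.0110275 / 0.69330565 = 0.0159.
Therefore phi_{33} = 0.0159.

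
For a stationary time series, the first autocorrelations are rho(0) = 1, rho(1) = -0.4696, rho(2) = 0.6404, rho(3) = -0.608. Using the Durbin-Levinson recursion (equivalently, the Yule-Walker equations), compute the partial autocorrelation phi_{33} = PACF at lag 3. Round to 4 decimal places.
\phi_{33} = -0.3909

The PACF at lag k is phi_{kk}, the last component of the solution
to the Yule-Walker system G_k phi = r_k where
  (G_k)_{ij} = rho(|i - j|), (r_k)_i = rho(i), i,j = 1..k.
Equivalently, Durbin-Levinson gives phi_{kk} iteratively:
  phi_{11} = rho(1)
  phi_{kk} = [rho(k) - sum_{j=1..k-1} phi_{k-1,j} rho(k-j)]
            / [1 - sum_{j=1..k-1} phi_{k-1,j} rho(j)],
  phi_{k,j} = phi_{k-1,j} - phi_{kk} phi_{k-1,k-j},  j = 1..k-1.
Step k = 1:
  phi_11 = rho(1) = -0.4696.
Step k = 2:
  phi_22 = [rho(2) - phi_11 rho(1)] / [1 - phi_11 rho(1)] = [0.6404 - (-0.4696)(-0.4696)] / [1 - (-0.4696)(-0.4696)]
         = 0.41987584 / 0.77947584 = 0.538664.
  Update: phi_21 = phi_11 - phi_22 phi_11 = -0.4696 - (0.538664)(-0.4696) = -0.216643.
Step k = 3:
  phi_33 = [rho(3) - phi_21 rho(2) - phi_22 rho(1)] / [1 - phi_21 rho(1) - phi_22 rho(2)]
    numerator   = -0.608 - (-0.216643)(0.6404) - (0.538664)(-0.4696) = -0.2163049
    denominator = 1 - (-0.216643)(-0.4696) - (0.538664)(0.6404) = 0.5533037
  phi_33 = -0.2163049 / 0.5533037 = -0.3909.
Therefore phi_{33} = -0.3909.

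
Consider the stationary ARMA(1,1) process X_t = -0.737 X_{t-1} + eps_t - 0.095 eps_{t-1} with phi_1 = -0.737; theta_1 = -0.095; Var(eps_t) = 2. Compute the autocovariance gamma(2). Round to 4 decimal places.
\gamma(2) = 2.8725

Multiply the model equation by X_{t-k} and take expectations. With theta_0 = psi_0 = 1 and psi_j the MA(infinity) weights, this gives
  gamma(k) - sum_i phi_i gamma(k-i) = c_k,
  c_k = sigma^2 * sum_{j=k..q} theta_j psi_{j-k}   (c_k = 0 for k > q),
using gamma(-m) = gamma(m).
psi-weights needed (psi_j = theta_j + sum_i phi_i psi_{j-i}):
  psi_1 = theta_1 + phi_1 = -0.095 + (-0.737) = -0.832
Right-hand sides:
  c_0 = sigma^2 (1 + theta_1 psi_1) = 2 * (1 + (-0.095)(-0.832)) = 2 * 1.07904 = 2.15808
  c_1 = sigma^2 theta_1 = 2 * (-0.095) = -0.19
  c_2 = 0
Equations for k = 0 and k = 1 (AR order 1):
  gamma(0) = phi_1 gamma(1) + c_0
  gamma(1) = phi_1 gamma(0) + c_1
Substituting the second into the first: gamma(0) (1 - phi_1^2) = c_0 + phi_1 c_1, so
  gamma(0) = (c_0 + phi_1 c_1) / (1 - phi_1^2) = (2.15808 + (-0.737)(-0.19)) / (1 - (-0.737)^2) = 2.29811 / 0.456831 = 5.030547.
  gamma(1) = phi_1 gamma(0) + c_1 = (-0.737)(5.030547) + (-0.19) = -3.897513.
For k = 2 (> q): gamma(2) = phi_1 gamma(1) = (-0.737)(-3.897513) = 2.872467.
Therefore gamma(2) = 2.8725 (to 4 decimal places).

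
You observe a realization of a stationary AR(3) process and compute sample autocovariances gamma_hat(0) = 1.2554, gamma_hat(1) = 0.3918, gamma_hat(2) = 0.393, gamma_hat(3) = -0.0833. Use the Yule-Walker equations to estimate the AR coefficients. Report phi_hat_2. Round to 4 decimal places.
\hat\phi_{2} = 0.2990

The Yule-Walker equations for an AR(p) process read, in matrix form,
  Gamma_p phi = r_p,   with   (Gamma_p)_{ij} = gamma(|i - j|),
                       (r_p)_i = gamma(i),   i,j = 1..p.
Substitute the sample gammas (Toeplitz matrix and right-hand side of size 3):
  Gamma_p = [[1.2554, 0.3918, 0.393], [0.3918, 1.2554, 0.3918], [0.393, 0.3918, 1.2554]]
  r_p     = [0.3918, 0.393, -0.0833]
Written out (R1..R3):
  (R1) 1.2554 phi_1 + 0.3918 phi_2 + 0.393 phi_3 = 0.3918
  (R2) 0.3918 phi_1 + 1.2554 phi_2 + 0.3918 phi_3 = 0.393
  (R3) 0.393 phi_1 + 0.3918 phi_2 + 1.2554 phi_3 = -0.0833
Gaussian elimination:
  R2 <- R2 - (0.3918/1.2554) R1 = R2 - (0.312092) R1:  1.133122 phi_2 + 0.269148 phi_3 = 0.270722
  R3 <- R3 - (0.393/1.2554) R1 = R3 - (0.313048) R1:  0.269148 phi_2 + 1.132372 phi_3 = -0.205952
  R3 <- R3 - (0.269148/1.133122) R2 = R3 - (0.237528) R2:  1.068442 phi_3 = -0.270256
Back-substitution:
  phi_hat_3 = -0.270256 / 1.068442 = -0.252944
  phi_hat_2 = (0.270722 - (0.269148)(-0.252944)) / 1.133122 = 0.298998
  phi_hat_1 = (0.3918 - (0.3918)(0.298998) - (0.393)(-0.252944)) / 1.2554 = 0.29796
So phi_hat = [0.2980, 0.2990, -0.2529].
Therefore phi_hat_2 = 0.2990.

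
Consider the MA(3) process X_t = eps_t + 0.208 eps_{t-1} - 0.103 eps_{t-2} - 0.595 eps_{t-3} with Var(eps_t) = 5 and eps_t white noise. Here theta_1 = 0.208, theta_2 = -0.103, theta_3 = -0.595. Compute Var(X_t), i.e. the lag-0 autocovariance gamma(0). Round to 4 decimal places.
\gamma(0) = 7.0395

For an MA(q) process X_t = eps_t + sum_i theta_i eps_{t-i} with
Var(eps_t) = sigma^2, the variance is
  gamma(0) = sigma^2 * (1 + sum_i theta_i^2).
  sum_i theta_i^2 = (0.208)^2 + (-0.103)^2 + (-0.595)^2 = 0.043264 + 0.010609 + 0.354025 = 0.407898.
  gamma(0) = 5 * (1 + 0.407898) = 5 * 1.407898 = 7.03949, which rounds to 7.0395.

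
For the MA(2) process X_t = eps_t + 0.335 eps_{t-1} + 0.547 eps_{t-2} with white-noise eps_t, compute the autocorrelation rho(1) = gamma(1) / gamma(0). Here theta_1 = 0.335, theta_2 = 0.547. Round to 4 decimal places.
\rho(1) = 0.3672

For an MA(q) process with theta_0 = 1, the autocovariance is
  gamma(k) = sigma^2 * sum_{i=0..q-k} theta_i * theta_{i+k},
and rho(k) = gamma(k) / gamma(0). Sigma^2 cancels.
  numerator   = (1)*(0.335) + (0.335)*(0.547) = 0.518245.
  denominator = (1)^2 + (0.335)^2 + (0.547)^2 = 1.411434.
  rho(1) = 0.518245 / 1.411434 = 0.3672.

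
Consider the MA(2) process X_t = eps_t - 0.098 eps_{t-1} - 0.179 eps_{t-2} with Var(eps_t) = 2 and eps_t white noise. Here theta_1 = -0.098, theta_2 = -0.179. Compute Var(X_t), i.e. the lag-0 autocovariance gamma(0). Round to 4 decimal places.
\gamma(0) = 2.0833

For an MA(q) process X_t = eps_t + sum_i theta_i eps_{t-i} with
Var(eps_t) = sigma^2, the variance is
  gamma(0) = sigma^2 * (1 + sum_i theta_i^2).
  sum_i theta_i^2 = (-0.098)^2 + (-0.179)^2 = 0.009604 + 0.032041 = 0.041645.
  gamma(0) = 2 * (1 + 0.041645) = 2 * 1.041645 = 2.08329, which rounds to 2.0833.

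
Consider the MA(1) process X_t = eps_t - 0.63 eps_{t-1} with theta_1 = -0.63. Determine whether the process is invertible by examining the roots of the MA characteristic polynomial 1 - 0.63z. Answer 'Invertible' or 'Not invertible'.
\text{Invertible}

The MA(q) characteristic polynomial is P(z) = 1 - 0.63z.
Invertibility requires all roots to lie outside the unit circle, i.e. |z| > 1 for every root.
This is linear in z: 1 + (-0.63) z = 0  =>  z = -1/(-0.63) = 1.587302,  |z| = 1.587302.
Moduli of all roots: 1.5873.
All moduli strictly greater than 1? Yes.
Verdict: Invertible.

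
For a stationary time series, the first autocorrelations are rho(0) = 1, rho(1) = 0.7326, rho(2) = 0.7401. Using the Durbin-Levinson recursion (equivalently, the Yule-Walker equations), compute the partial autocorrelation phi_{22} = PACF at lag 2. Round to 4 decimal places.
\phi_{22} = 0.4390

The PACF at lag k is phi_{kk}, the last component of the solution
to the Yule-Walker system G_k phi = r_k where
  (G_k)_{ij} = rho(|i - j|), (r_k)_i = rho(i), i,j = 1..k.
Equivalently, Durbin-Levinson gives phi_{kk} iteratively:
  phi_{11} = rho(1)
  phi_{kk} = [rho(k) - sum_{j=1..k-1} phi_{k-1,j} rho(k-j)]
            / [1 - sum_{j=1..k-1} phi_{k-1,j} rho(j)],
  phi_{k,j} = phi_{k-1,j} - phi_{kk} phi_{k-1,k-j},  j = 1..k-1.
Step k = 1:
  phi_11 = rho(1) = 0.7326.
Step k = 2:
  phi_22 = [rho(2) - phi_11 rho(1)] / [1 - phi_11 rho(1)] = [0.7401 - (0.7326)(0.7326)] / [1 - (0.7326)(0.7326)]
         = 0.20339724 / 0.46329724 = 0.439.
Therefore phi_{22} = 0.4390.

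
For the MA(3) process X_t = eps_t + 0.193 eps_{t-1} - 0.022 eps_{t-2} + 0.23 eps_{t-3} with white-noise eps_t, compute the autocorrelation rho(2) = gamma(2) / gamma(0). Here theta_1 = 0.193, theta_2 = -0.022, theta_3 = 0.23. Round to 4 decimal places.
\rho(2) = 0.0205

For an MA(q) process with theta_0 = 1, the autocovariance is
  gamma(k) = sigma^2 * sum_{i=0..q-k} theta_i * theta_{i+k},
and rho(k) = gamma(k) / gamma(0). Sigma^2 cancels.
  numerator   = (1)*(-0.022) + (0.193)*(0.23) = 0.02239.
  denominator = (1)^2 + (0.193)^2 + (-0.022)^2 + (0.23)^2 = 1.090633.
  rho(2) = 0.02239 / 1.090633 = 0.0205.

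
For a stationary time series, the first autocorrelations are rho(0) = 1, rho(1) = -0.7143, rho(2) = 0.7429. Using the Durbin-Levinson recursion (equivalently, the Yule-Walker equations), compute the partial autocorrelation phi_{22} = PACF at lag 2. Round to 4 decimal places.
\phi_{22} = 0.4751

The PACF at lag k is phi_{kk}, the last component of the solution
to the Yule-Walker system G_k phi = r_k where
  (G_k)_{ij} = rho(|i - j|), (r_k)_i = rho(i), i,j = 1..k.
Equivalently, Durbin-Levinson gives phi_{kk} iteratively:
  phi_{11} = rho(1)
  phi_{kk} = [rho(k) - sum_{j=1..k-1} phi_{k-1,j} rho(k-j)]
            / [1 - sum_{j=1..k-1} phi_{k-1,j} rho(j)],
  phi_{k,j} = phi_{k-1,j} - phi_{kk} phi_{k-1,k-j},  j = 1..k-1.
Step k = 1:
  phi_11 = rho(1) = -0.7143.
Step k = 2:
  phi_22 = [rho(2) - phi_11 rho(1)] / [1 - phi_11 rho(1)] = [0.7429 - (-0.7143)(-0.7143)] / [1 - (-0.7143)(-0.7143)]
         = 0.23267551 / 0.48977551 = 0.4751.
Therefore phi_{22} = 0.4751.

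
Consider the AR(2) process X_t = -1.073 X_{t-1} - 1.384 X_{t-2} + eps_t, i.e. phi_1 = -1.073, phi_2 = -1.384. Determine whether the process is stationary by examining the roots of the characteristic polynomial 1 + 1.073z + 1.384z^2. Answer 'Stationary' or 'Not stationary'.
\text{Not stationary}

The AR(p) characteristic polynomial is P(z) = 1 + 1.073z + 1.384z^2.
Stationarity requires all roots to lie outside the unit circle, i.e. |z| > 1 for every root.
Set 1 + (1.073) z + (1.384) z^2 = 0, i.e. a z^2 + b z + c = 0 with a = 1.384, b = 1.073, c = 1.
Discriminant D = b^2 - 4ac = (1.073)^2 - 4*(1.384)*1 = 1.151329 - (5.536) = -4.384671.
D < 0, so the roots are the complex-conjugate pair z = (-b +/- i sqrt(-D)) / (2a) = -0.3876 +/- 0.7565i.
For a conjugate pair |z|^2 = z * conj(z) = (product of roots) = c/a = 1/(1.384) = 0.722543, so |z| = sqrt(0.722543) = 0.85 for both roots.
Moduli of all roots: 0.8500, 0.8500.
All moduli strictly greater than 1? No.
Verdict: Not stationary.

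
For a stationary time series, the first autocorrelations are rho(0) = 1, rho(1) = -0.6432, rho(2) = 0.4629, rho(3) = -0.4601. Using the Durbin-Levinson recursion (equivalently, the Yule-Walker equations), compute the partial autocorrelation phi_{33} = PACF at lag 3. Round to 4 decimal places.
\phi_{33} = -0.2291

The PACF at lag k is phi_{kk}, the last component of the solution
to the Yule-Walker system G_k phi = r_k where
  (G_k)_{ij} = rho(|i - j|), (r_k)_i = rho(i), i,j = 1..k.
Equivalently, Durbin-Levinson gives phi_{kk} iteratively:
  phi_{11} = rho(1)
  phi_{kk} = [rho(k) - sum_{j=1..k-1} phi_{k-1,j} rho(k-j)]
            / [1 - sum_{j=1..k-1} phi_{k-1,j} rho(j)],
  phi_{k,j} = phi_{k-1,j} - phi_{kk} phi_{k-1,k-j},  j = 1..k-1.
Step k = 1:
  phi_11 = rho(1) = -0.6432.
Step k = 2:
  phi_22 = [rho(2) - phi_11 rho(1)] / [1 - phi_11 rho(1)] = [0.4629 - (-0.6432)(-0.6432)] / [1 - (-0.6432)(-0.6432)]
         = 0.04919376 / 0.58629376 = 0.083906.
  Update: phi_21 = phi_11 - phi_22 phi_11 = -0.6432 - (0.083906)(-0.6432) = -0.589231.
Step k = 3:
  phi_33 = [rho(3) - phi_21 rho(2) - phi_22 rho(1)] / [1 - phi_21 rho(1) - phi_22 rho(2)]
    numerator   = -0.4601 - (-0.589231)(0.4629) - (0.083906)(-0.6432) = -0.13337621
    denominator = 1 - (-0.589231)(-0.6432) - (0.083906)(0.4629) = 0.58216609
  phi_33 = -0.13337621 / 0.58216609 = -0.2291.
Therefore phi_{33} = -0.2291.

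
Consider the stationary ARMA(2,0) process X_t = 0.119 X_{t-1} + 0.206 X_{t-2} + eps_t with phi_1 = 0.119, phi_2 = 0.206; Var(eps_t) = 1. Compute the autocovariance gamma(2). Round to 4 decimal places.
\gamma(2) = 0.2391

Multiply the model equation by X_{t-k} and take expectations. With theta_0 = psi_0 = 1 and psi_j the MA(infinity) weights, this gives
  gamma(k) - sum_i phi_i gamma(k-i) = c_k,
  c_k = sigma^2 * sum_{j=k..q} theta_j psi_{j-k}   (c_k = 0 for k > q),
using gamma(-m) = gamma(m).
Pure AR (q = 0): c_0 = sigma^2 = 1, c_k = 0 for k >= 1.
Equations for k = 0, 1, 2 (AR order 2, c_2 = 0):
  (E0) gamma(0) = phi_1 gamma(1) + phi_2 gamma(2) + c_0
  (E1) gamma(1) = phi_1 gamma(0) + phi_2 gamma(1) + c_1
  (E2) gamma(2) = phi_1 gamma(1) + phi_2 gamma(0)
From (E1): gamma(1) = A gamma(0) + B with
  A = phi_1 / (1 - phi_2) = 0.119 / 0.794 = 0.149874,   B = c_1 / (1 - phi_2) = 0 / 0.794 = 0.
Insert (E2) into (E0): gamma(0) (1 - phi_2^2) = phi_1 (1 + phi_2) gamma(1) + c_0.
  phi_1 (1 + phi_2) = (0.119)(1.206) = 0.143514,   1 - phi_2^2 = 0.957564.
Replace gamma(1) by A gamma(0) + B and collect gamma(0):
  gamma(0) [0.957564 - (0.143514)(0.149874)] = c_0 = 1
  gamma(0) * 0.936055 = 1
  gamma(0) = 1 / 0.936055 = 1.068313.
  gamma(1) = A gamma(0) = (0.149874)(1.068313) = 0.160112.
  gamma(2) = phi_1 gamma(1) + phi_2 gamma(0) = (0.119)(0.160112) + (0.206)(1.068313) = 0.239126.
Therefore gamma(2) = 0.2391 (to 4 decimal places).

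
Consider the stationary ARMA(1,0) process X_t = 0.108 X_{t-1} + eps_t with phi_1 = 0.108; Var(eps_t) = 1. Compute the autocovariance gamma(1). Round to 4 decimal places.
\gamma(1) = 0.1093

Multiply the model equation by X_{t-k} and take expectations. With theta_0 = psi_0 = 1 and psi_j the MA(infinity) weights, this gives
  gamma(k) - sum_i phi_i gamma(k-i) = c_k,
  c_k = sigma^2 * sum_{j=k..q} theta_j psi_{j-k}   (c_k = 0 for k > q),
using gamma(-m) = gamma(m).
Pure AR (q = 0): c_0 = sigma^2 = 1, c_k = 0 for k >= 1.
Equations for k = 0 and k = 1 (AR order 1):
  gamma(0) = phi_1 gamma(1) + c_0
  gamma(1) = phi_1 gamma(0) + c_1
Substituting the second into the first: gamma(0) (1 - phi_1^2) = c_0 + phi_1 c_1, so
  gamma(0) = c_0 / (1 - phi_1^2) = 1 / (1 - (0.108)^2) = 1 / 0.988336 = 1.011802.
  gamma(1) = phi_1 gamma(0) = (0.108)(1.011802) = 0.109275.
Therefore gamma(1) = 0.1093 (to 4 decimal places).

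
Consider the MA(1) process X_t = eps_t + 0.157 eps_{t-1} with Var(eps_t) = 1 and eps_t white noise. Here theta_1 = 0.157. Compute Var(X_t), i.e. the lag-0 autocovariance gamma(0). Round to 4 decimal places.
\gamma(0) = 1.0246

For an MA(q) process X_t = eps_t + sum_i theta_i eps_{t-i} with
Var(eps_t) = sigma^2, the variance is
  gamma(0) = sigma^2 * (1 + sum_i theta_i^2).
  sum_i theta_i^2 = (0.157)^2 = 0.024649.
  gamma(0) = 1 * (1 + 0.024649) = 1 * 1.024649 = 1.024649, which rounds to 1.0246.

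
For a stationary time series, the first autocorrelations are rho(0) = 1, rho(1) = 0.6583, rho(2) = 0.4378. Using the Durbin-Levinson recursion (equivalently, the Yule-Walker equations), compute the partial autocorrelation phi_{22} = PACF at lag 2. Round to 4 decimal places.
\phi_{22} = 0.0078

The PACF at lag k is phi_{kk}, the last component of the solution
to the Yule-Walker system G_k phi = r_k where
  (G_k)_{ij} = rho(|i - j|), (r_k)_i = rho(i), i,j = 1..k.
Equivalently, Durbin-Levinson gives phi_{kk} iteratively:
  phi_{11} = rho(1)
  phi_{kk} = [rho(k) - sum_{j=1..k-1} phi_{k-1,j} rho(k-j)]
            / [1 - sum_{j=1..k-1} phi_{k-1,j} rho(j)],
  phi_{k,j} = phi_{k-1,j} - phi_{kk} phi_{k-1,k-j},  j = 1..k-1.
Step k = 1:
  phi_11 = rho(1) = 0.6583.
Step k = 2:
  phi_22 = [rho(2) - phi_11 rho(1)] / [1 - phi_11 rho(1)] = [0.4378 - (0.6583)(0.6583)] / [1 - (0.6583)(0.6583)]
         = 0.00444111 / 0.56664111 = 0.0078.
Therefore phi_{22} = 0.0078.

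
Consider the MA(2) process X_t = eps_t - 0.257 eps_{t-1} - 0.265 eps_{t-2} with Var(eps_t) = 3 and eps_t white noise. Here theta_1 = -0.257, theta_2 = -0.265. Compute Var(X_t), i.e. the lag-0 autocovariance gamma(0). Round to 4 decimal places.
\gamma(0) = 3.4088

For an MA(q) process X_t = eps_t + sum_i theta_i eps_{t-i} with
Var(eps_t) = sigma^2, the variance is
  gamma(0) = sigma^2 * (1 + sum_i theta_i^2).
  sum_i theta_i^2 = (-0.257)^2 + (-0.265)^2 = 0.066049 + 0.070225 = 0.136274.
  gamma(0) = 3 * (1 + 0.136274) = 3 * 1.136274 = 3.408822, which rounds to 3.4088.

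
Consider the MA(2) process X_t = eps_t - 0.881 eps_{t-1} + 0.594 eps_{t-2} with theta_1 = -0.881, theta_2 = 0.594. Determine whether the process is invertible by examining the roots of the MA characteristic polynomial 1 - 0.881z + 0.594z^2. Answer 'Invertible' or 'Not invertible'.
\text{Invertible}

The MA(q) characteristic polynomial is P(z) = 1 - 0.881z + 0.594z^2.
Invertibility requires all roots to lie outside the unit circle, i.e. |z| > 1 for every root.
Set 1 + (-0.881) z + (0.594) z^2 = 0, i.e. a z^2 + b z + c = 0 with a = 0.594, b = -0.881, c = 1.
Discriminant D = b^2 - 4ac = (-0.881)^2 - 4*(0.594)*1 = 0.776161 - (2.376) = -1.599839.
D < 0, so the roots are the complex-conjugate pair z = (-b +/- i sqrt(-D)) / (2a) = 0.7416 +/- 1.0647i.
For a conjugate pair |z|^2 = z * conj(z) = (product of roots) = c/a = 1/(0.594) = 1.683502, so |z| = sqrt(1.683502) = 1.2975 for both roots.
Moduli of all roots: 1.2975, 1.2975.
All moduli strictly greater than 1? Yes.
Verdict: Invertible.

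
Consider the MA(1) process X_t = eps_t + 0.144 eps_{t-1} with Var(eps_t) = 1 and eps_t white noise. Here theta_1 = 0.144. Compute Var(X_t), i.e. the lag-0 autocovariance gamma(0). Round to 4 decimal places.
\gamma(0) = 1.0207

For an MA(q) process X_t = eps_t + sum_i theta_i eps_{t-i} with
Var(eps_t) = sigma^2, the variance is
  gamma(0) = sigma^2 * (1 + sum_i theta_i^2).
  sum_i theta_i^2 = (0.144)^2 = 0.020736.
  gamma(0) = 1 * (1 + 0.020736) = 1 * 1.020736 = 1.020736, which rounds to 1.0207.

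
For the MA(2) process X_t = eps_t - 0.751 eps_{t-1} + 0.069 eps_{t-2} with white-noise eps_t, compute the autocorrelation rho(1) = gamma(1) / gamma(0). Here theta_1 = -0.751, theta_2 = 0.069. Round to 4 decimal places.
\rho(1) = -0.5118

For an MA(q) process with theta_0 = 1, the autocovariance is
  gamma(k) = sigma^2 * sum_{i=0..q-k} theta_i * theta_{i+k},
and rho(k) = gamma(k) / gamma(0). Sigma^2 cancels.
  numerator   = (1)*(-0.751) + (-0.751)*(0.069) = -0.802819.
  denominator = (1)^2 + (-0.751)^2 + (0.069)^2 = 1.568762.
  rho(1) = -0.802819 / 1.568762 = -0.5118.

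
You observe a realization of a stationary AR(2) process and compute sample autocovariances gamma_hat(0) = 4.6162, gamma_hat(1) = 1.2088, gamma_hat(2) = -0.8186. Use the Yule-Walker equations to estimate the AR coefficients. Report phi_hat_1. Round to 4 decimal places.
\hat\phi_{1} = 0.3310

The Yule-Walker equations for an AR(p) process read, in matrix form,
  Gamma_p phi = r_p,   with   (Gamma_p)_{ij} = gamma(|i - j|),
                       (r_p)_i = gamma(i),   i,j = 1..p.
Substitute the sample gammas (Toeplitz matrix and right-hand side of size 2):
  Gamma_p = [[4.6162, 1.2088], [1.2088, 4.6162]]
  r_p     = [1.2088, -0.8186]
Written out:
  4.6162 phi_1 + 1.2088 phi_2 = 1.2088
  1.2088 phi_1 + 4.6162 phi_2 = -0.8186
Solve by Cramer's rule:
  det = gamma(0)^2 - gamma(1)^2 = (4.6162)^2 - (1.2088)^2 = 21.30930244 - 1.46119744 = 19.848105
  phi_hat_1 = [gamma(1) gamma(0) - gamma(1) gamma(2)] / det = [(1.2088)(4.6162) - (1.2088)(-0.8186)] / 19.848105 = 6.56958624 / 19.848105 = 0.331
  phi_hat_2 = [gamma(0) gamma(2) - gamma(1)^2] / det = [(4.6162)(-0.8186) - (1.2088)^2] / 19.848105 = -5.24001876 / 19.848105 = -0.264
So phi_hat = [0.3310, -0.2640].
Therefore phi_hat_1 = 0.3310.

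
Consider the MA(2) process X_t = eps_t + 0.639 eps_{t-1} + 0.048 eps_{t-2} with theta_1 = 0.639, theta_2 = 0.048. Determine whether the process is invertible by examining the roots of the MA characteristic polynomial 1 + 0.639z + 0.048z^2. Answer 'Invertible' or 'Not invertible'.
\text{Invertible}

The MA(q) characteristic polynomial is P(z) = 1 + 0.639z + 0.048z^2.
Invertibility requires all roots to lie outside the unit circle, i.e. |z| > 1 for every root.
Set 1 + (0.639) z + (0.048) z^2 = 0, i.e. a z^2 + b z + c = 0 with a = 0.048, b = 0.639, c = 1.
Discriminant D = b^2 - 4ac = (0.639)^2 - 4*(0.048)*1 = 0.408321 - (0.192) = 0.216321.
D >= 0, so the roots are real: z = (-b +/- sqrt(D)) / (2a) = (-0.639 +/- 0.465103) / (0.096).
  z_1 = (-0.639 + 0.465103) / (0.096) = -1.8114,   |z_1| = 1.8114.
  z_2 = (-0.639 - 0.465103) / (0.096) = -11.5011,   |z_2| = 11.5011.
Moduli of all roots: 1.8114, 11.5011.
All moduli strictly greater than 1? Yes.
Verdict: Invertible.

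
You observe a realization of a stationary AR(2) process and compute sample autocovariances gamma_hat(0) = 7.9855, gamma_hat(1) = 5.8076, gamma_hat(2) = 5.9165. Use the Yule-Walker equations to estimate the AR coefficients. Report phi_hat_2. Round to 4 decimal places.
\hat\phi_{2} = 0.4500

The Yule-Walker equations for an AR(p) process read, in matrix form,
  Gamma_p phi = r_p,   with   (Gamma_p)_{ij} = gamma(|i - j|),
                       (r_p)_i = gamma(i),   i,j = 1..p.
Substitute the sample gammas (Toeplitz matrix and right-hand side of size 2):
  Gamma_p = [[7.9855, 5.8076], [5.8076, 7.9855]]
  r_p     = [5.8076, 5.9165]
Written out:
  7.9855 phi_1 + 5.8076 phi_2 = 5.8076
  5.8076 phi_1 + 7.9855 phi_2 = 5.9165
Solve by Cramer's rule:
  det = gamma(0)^2 - gamma(1)^2 = (7.9855)^2 - (5.8076)^2 = 63.76821025 - 33.72821776 = 30.03999249
  phi_hat_1 = [gamma(1) gamma(0) - gamma(1) gamma(2)] / det = [(5.8076)(7.9855) - (5.8076)(5.9165)] / 30.03999249 = 12.0159244 / 30.03999249 = 0.4
  phi_hat_2 = [gamma(0) gamma(2) - gamma(1)^2] / det = [(7.9855)(5.9165) - (5.8076)^2] / 30.03999249 = 13.51799299 / 30.03999249 = 0.45
So phi_hat = [0.4000, 0.4500].
Therefore phi_hat_2 = 0.4500.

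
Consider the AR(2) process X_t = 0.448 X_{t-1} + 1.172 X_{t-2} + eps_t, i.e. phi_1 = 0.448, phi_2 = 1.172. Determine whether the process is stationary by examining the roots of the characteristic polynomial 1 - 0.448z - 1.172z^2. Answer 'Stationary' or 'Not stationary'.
\text{Not stationary}

The AR(p) characteristic polynomial is P(z) = 1 - 0.448z - 1.172z^2.
Stationarity requires all roots to lie outside the unit circle, i.e. |z| > 1 for every root.
Set 1 + (-0.448) z + (-1.172) z^2 = 0, i.e. a z^2 + b z + c = 0 with a = -1.172, b = -0.448, c = 1.
Discriminant D = b^2 - 4ac = (-0.448)^2 - 4*(-1.172)*1 = 0.200704 - (-4.688) = 4.888704.
D >= 0, so the roots are real: z = (-b +/- sqrt(D)) / (2a) = (0.448 +/- 2.211041) / (-2.344).
  z_1 = (0.448 + 2.211041) / (-2.344) = -1.1344,   |z_1| = 1.1344.
  z_2 = (0.448 - 2.211041) / (-2.344) = 0.7522,   |z_2| = 0.7522.
Moduli of all roots: 1.1344, 0.7522.
All moduli strictly greater than 1? No.
Verdict: Not stationary.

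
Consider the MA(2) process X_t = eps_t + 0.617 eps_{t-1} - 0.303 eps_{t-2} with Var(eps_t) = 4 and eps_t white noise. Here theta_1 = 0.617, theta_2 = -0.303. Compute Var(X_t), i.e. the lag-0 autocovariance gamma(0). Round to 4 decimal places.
\gamma(0) = 5.8900

For an MA(q) process X_t = eps_t + sum_i theta_i eps_{t-i} with
Var(eps_t) = sigma^2, the variance is
  gamma(0) = sigma^2 * (1 + sum_i theta_i^2).
  sum_i theta_i^2 = (0.617)^2 + (-0.303)^2 = 0.380689 + 0.091809 = 0.472498.
  gamma(0) = 4 * (1 + 0.472498) = 4 * 1.472498 = 5.889992, which rounds to 5.8900.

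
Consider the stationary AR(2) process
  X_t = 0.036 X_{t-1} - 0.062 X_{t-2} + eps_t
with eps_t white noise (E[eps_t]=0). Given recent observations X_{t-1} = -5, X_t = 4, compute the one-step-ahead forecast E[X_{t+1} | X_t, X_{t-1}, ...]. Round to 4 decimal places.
E[X_{t+1} \mid \mathcal F_t] = 0.4540

For an AR(p) model X_t = c + sum_i phi_i X_{t-i} + eps_t, the
one-step-ahead conditional mean is
  E[X_{t+1} | X_t, ...] = c + sum_i phi_i X_{t+1-i}.
Substitute known values:
  E[X_{t+1} | ...] = (0.036) * (4) + (-0.062) * (-5)
                   = 0.4540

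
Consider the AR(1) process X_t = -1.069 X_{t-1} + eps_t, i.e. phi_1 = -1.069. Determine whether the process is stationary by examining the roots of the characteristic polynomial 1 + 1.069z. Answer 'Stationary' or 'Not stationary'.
\text{Not stationary}

The AR(p) characteristic polynomial is P(z) = 1 + 1.069z.
Stationarity requires all roots to lie outside the unit circle, i.e. |z| > 1 for every root.
This is linear in z: 1 + (1.069) z = 0  =>  z = -1/(1.069) = -0.935454,  |z| = 0.935454.
Moduli of all roots: 0.9355.
All moduli strictly greater than 1? No.
Verdict: Not stationary.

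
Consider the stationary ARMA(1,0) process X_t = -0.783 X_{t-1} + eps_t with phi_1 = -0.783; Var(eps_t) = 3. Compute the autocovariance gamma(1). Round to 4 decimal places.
\gamma(1) = -6.0712

Multiply the model equation by X_{t-k} and take expectations. With theta_0 = psi_0 = 1 and psi_j the MA(infinity) weights, this gives
  gamma(k) - sum_i phi_i gamma(k-i) = c_k,
  c_k = sigma^2 * sum_{j=k..q} theta_j psi_{j-k}   (c_k = 0 for k > q),
using gamma(-m) = gamma(m).
Pure AR (q = 0): c_0 = sigma^2 = 3, c_k = 0 for k >= 1.
Equations for k = 0 and k = 1 (AR order 1):
  gamma(0) = phi_1 gamma(1) + c_0
  gamma(1) = phi_1 gamma(0) + c_1
Substituting the second into the first: gamma(0) (1 - phi_1^2) = c_0 + phi_1 c_1, so
  gamma(0) = c_0 / (1 - phi_1^2) = 3 / (1 - (-0.783)^2) = 3 / 0.386911 = 7.753721.
  gamma(1) = phi_1 gamma(0) = (-0.783)(7.753721) = -6.071164.
Therefore gamma(1) = -6.0712 (to 4 decimal places).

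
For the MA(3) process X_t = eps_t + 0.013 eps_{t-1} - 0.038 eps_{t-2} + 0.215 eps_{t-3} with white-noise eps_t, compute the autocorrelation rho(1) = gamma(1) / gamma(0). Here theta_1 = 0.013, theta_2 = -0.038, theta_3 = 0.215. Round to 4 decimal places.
\rho(1) = 0.0041

For an MA(q) process with theta_0 = 1, the autocovariance is
  gamma(k) = sigma^2 * sum_{i=0..q-k} theta_i * theta_{i+k},
and rho(k) = gamma(k) / gamma(0). Sigma^2 cancels.
  numerator   = (1)*(0.013) + (0.013)*(-0.038) + (-0.038)*(0.215) = 0.004336.
  denominator = (1)^2 + (0.013)^2 + (-0.038)^2 + (0.215)^2 = 1.047838.
  rho(1) = 0.004336 / 1.047838 = 0.0041.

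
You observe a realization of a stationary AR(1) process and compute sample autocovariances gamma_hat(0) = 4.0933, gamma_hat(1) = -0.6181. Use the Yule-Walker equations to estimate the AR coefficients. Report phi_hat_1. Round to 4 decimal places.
\hat\phi_{1} = -0.1510

The Yule-Walker equations for an AR(p) process read, in matrix form,
  Gamma_p phi = r_p,   with   (Gamma_p)_{ij} = gamma(|i - j|),
                       (r_p)_i = gamma(i),   i,j = 1..p.
Substitute the sample gammas (Toeplitz matrix and right-hand side of size 1):
  Gamma_p = [[4.0933]]
  r_p     = [-0.6181]
With p = 1 this is the single equation gamma(0) phi_1 = gamma(1):
  phi_hat_1 = gamma(1) / gamma(0) = -0.6181 / 4.0933 = -0.1510.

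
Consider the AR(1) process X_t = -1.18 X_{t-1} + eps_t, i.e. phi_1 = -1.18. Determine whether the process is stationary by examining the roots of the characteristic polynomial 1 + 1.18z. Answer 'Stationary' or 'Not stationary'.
\text{Not stationary}

The AR(p) characteristic polynomial is P(z) = 1 + 1.18z.
Stationarity requires all roots to lie outside the unit circle, i.e. |z| > 1 for every root.
This is linear in z: 1 + (1.18) z = 0  =>  z = -1/(1.18) = -0.847458,  |z| = 0.847458.
Moduli of all roots: 0.8475.
All moduli strictly greater than 1? No.
Verdict: Not stationary.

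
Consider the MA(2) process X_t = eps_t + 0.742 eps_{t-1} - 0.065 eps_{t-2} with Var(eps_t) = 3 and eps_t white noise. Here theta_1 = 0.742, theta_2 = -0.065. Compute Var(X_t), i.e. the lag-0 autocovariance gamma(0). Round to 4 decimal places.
\gamma(0) = 4.6644

For an MA(q) process X_t = eps_t + sum_i theta_i eps_{t-i} with
Var(eps_t) = sigma^2, the variance is
  gamma(0) = sigma^2 * (1 + sum_i theta_i^2).
  sum_i theta_i^2 = (0.742)^2 + (-0.065)^2 = 0.550564 + 0.004225 = 0.554789.
  gamma(0) = 3 * (1 + 0.554789) = 3 * 1.554789 = 4.664367, which rounds to 4.6644.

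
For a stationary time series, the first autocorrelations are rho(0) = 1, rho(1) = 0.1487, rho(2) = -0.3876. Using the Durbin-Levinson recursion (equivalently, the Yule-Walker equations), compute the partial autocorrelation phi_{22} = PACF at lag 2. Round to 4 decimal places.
\phi_{22} = -0.4190

The PACF at lag k is phi_{kk}, the last component of the solution
to the Yule-Walker system G_k phi = r_k where
  (G_k)_{ij} = rho(|i - j|), (r_k)_i = rho(i), i,j = 1..k.
Equivalently, Durbin-Levinson gives phi_{kk} iteratively:
  phi_{11} = rho(1)
  phi_{kk} = [rho(k) - sum_{j=1..k-1} phi_{k-1,j} rho(k-j)]
            / [1 - sum_{j=1..k-1} phi_{k-1,j} rho(j)],
  phi_{k,j} = phi_{k-1,j} - phi_{kk} phi_{k-1,k-j},  j = 1..k-1.
Step k = 1:
  phi_11 = rho(1) = 0.1487.
Step k = 2:
  phi_22 = [rho(2) - phi_11 rho(1)] / [1 - phi_11 rho(1)] = [-0.3876 - (0.1487)(0.1487)] / [1 - (0.1487)(0.1487)]
         = -0.40971169 / 0.97788831 = -0.419.
Therefore phi_{22} = -0.4190.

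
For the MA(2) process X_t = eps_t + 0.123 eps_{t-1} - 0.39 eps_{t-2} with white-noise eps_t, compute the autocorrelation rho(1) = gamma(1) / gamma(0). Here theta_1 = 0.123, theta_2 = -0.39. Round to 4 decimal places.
\rho(1) = 0.0643

For an MA(q) process with theta_0 = 1, the autocovariance is
  gamma(k) = sigma^2 * sum_{i=0..q-k} theta_i * theta_{i+k},
and rho(k) = gamma(k) / gamma(0). Sigma^2 cancels.
  numerator   = (1)*(0.123) + (0.123)*(-0.39) = 0.07503.
  denominator = (1)^2 + (0.123)^2 + (-0.39)^2 = 1.167229.
  rho(1) = 0.07503 / 1.167229 = 0.0643.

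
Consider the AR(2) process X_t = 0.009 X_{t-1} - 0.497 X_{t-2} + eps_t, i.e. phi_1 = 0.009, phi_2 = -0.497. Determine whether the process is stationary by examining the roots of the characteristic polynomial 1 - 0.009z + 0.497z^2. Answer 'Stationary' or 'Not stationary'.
\text{Stationary}

The AR(p) characteristic polynomial is P(z) = 1 - 0.009z + 0.497z^2.
Stationarity requires all roots to lie outside the unit circle, i.e. |z| > 1 for every root.
Set 1 + (-0.009) z + (0.497) z^2 = 0, i.e. a z^2 + b z + c = 0 with a = 0.497, b = -0.009, c = 1.
Discriminant D = b^2 - 4ac = (-0.009)^2 - 4*(0.497)*1 = 0.000081 - (1.988) = -1.987919.
D < 0, so the roots are the complex-conjugate pair z = (-b +/- i sqrt(-D)) / (2a) = 0.0091 +/- 1.4184i.
For a conjugate pair |z|^2 = z * conj(z) = (product of roots) = c/a = 1/(0.497) = 2.012072, so |z| = sqrt(2.012072) = 1.4185 for both roots.
Moduli of all roots: 1.4185, 1.4185.
All moduli strictly greater than 1? Yes.
Verdict: Stationary.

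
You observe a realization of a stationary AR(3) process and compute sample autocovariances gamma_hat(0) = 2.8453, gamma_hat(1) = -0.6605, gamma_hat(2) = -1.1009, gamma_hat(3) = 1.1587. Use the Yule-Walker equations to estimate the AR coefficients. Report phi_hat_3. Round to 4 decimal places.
\hat\phi_{3} = 0.2260

The Yule-Walker equations for an AR(p) process read, in matrix form,
  Gamma_p phi = r_p,   with   (Gamma_p)_{ij} = gamma(|i - j|),
                       (r_p)_i = gamma(i),   i,j = 1..p.
Substitute the sample gammas (Toeplitz matrix and right-hand side of size 3):
  Gamma_p = [[2.8453, -0.6605, -1.1009], [-0.6605, 2.8453, -0.6605], [-1.1009, -0.6605, 2.8453]]
  r_p     = [-0.6605, -1.1009, 1.1587]
Written out (R1..R3):
  (R1) 2.8453 phi_1 - 0.6605 phi_2 - 1.1009 phi_3 = -0.6605
  (R2) -0.6605 phi_1 + 2.8453 phi_2 - 0.6605 phi_3 = -1.1009
  (R3) -1.1009 phi_1 - 0.6605 phi_2 + 2.8453 phi_3 = 1.1587
Gaussian elimination:
  R2 <- R2 - (-0.6605/2.8453) R1 = R2 - (-0.232137) R1:  2.691973 phi_2 - 0.91606 phi_3 = -1.254227
  R3 <- R3 - (-1.1009/2.8453) R1 = R3 - (-0.386919) R1:  -0.91606 phi_2 + 2.419341 phi_3 = 0.90314
  R3 <- R3 - (-0.91606/2.691973) R2 = R3 - (-0.340293) R2:  2.107612 phi_3 = 0.476336
Back-substitution:
  phi_hat_3 = 0.476336 / 2.107612 = 0.226007
  phi_hat_2 = (-1.254227 - (-0.91606)(0.226007)) / 2.691973 = -0.389005
  phi_hat_1 = (-0.6605 - (-0.6605)(-0.389005) - (-1.1009)(0.226007)) / 2.8453 = -0.234993
So phi_hat = [-0.2350, -0.3890, 0.2260].
Therefore phi_hat_3 = 0.2260.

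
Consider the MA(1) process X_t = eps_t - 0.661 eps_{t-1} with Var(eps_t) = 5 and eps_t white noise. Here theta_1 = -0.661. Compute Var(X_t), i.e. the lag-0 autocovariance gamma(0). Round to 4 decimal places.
\gamma(0) = 7.1846

For an MA(q) process X_t = eps_t + sum_i theta_i eps_{t-i} with
Var(eps_t) = sigma^2, the variance is
  gamma(0) = sigma^2 * (1 + sum_i theta_i^2).
  sum_i theta_i^2 = (-0.661)^2 = 0.436921.
  gamma(0) = 5 * (1 + 0.436921) = 5 * 1.436921 = 7.184605, which rounds to 7.1846.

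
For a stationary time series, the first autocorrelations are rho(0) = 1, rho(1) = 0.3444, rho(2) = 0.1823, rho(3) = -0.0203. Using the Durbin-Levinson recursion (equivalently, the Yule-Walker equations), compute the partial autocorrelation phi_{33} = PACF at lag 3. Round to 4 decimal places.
\phi_{33} = -0.1180

The PACF at lag k is phi_{kk}, the last component of the solution
to the Yule-Walker system G_k phi = r_k where
  (G_k)_{ij} = rho(|i - j|), (r_k)_i = rho(i), i,j = 1..k.
Equivalently, Durbin-Levinson gives phi_{kk} iteratively:
  phi_{11} = rho(1)
  phi_{kk} = [rho(k) - sum_{j=1..k-1} phi_{k-1,j} rho(k-j)]
            / [1 - sum_{j=1..k-1} phi_{k-1,j} rho(j)],
  phi_{k,j} = phi_{k-1,j} - phi_{kk} phi_{k-1,k-j},  j = 1..k-1.
Step k = 1:
  phi_11 = rho(1) = 0.3444.
Step k = 2:
  phi_22 = [rho(2) - phi_11 rho(1)] / [1 - phi_11 rho(1)] = [0.1823 - (0.3444)(0.3444)] / [1 - (0.3444)(0.3444)]
         = 0.06368864 / 0.88138864 = 0.072259.
  Update: phi_21 = phi_11 - phi_22 phi_11 = 0.3444 - (0.072259)(0.3444) = 0.319514.
Step k = 3:
  phi_33 = [rho(3) - phi_21 rho(2) - phi_22 rho(1)] / [1 - phi_21 rho(1) - phi_22 rho(2)]
    numerator   = -0.0203 - (0.319514)(0.1823) - (0.072259)(0.3444) = -0.10343352
    denominator = 1 - (0.319514)(0.3444) - (0.072259)(0.1823) = 0.87678654
  phi_33 = -0.10343352 / 0.87678654 = -0.118.
Therefore phi_{33} = -0.1180.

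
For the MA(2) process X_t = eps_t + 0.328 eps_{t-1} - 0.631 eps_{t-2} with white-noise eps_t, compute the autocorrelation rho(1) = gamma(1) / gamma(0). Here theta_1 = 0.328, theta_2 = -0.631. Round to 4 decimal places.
\rho(1) = 0.0804

For an MA(q) process with theta_0 = 1, the autocovariance is
  gamma(k) = sigma^2 * sum_{i=0..q-k} theta_i * theta_{i+k},
and rho(k) = gamma(k) / gamma(0). Sigma^2 cancels.
  numerator   = (1)*(0.328) + (0.328)*(-0.631) = 0.121032.
  denominator = (1)^2 + (0.328)^2 + (-0.631)^2 = 1.505745.
  rho(1) = 0.121032 / 1.505745 = 0.0804.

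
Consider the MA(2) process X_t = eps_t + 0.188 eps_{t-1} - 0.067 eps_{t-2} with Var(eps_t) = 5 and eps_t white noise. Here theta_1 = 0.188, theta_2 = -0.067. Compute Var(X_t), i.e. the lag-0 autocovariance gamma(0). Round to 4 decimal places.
\gamma(0) = 5.1992

For an MA(q) process X_t = eps_t + sum_i theta_i eps_{t-i} with
Var(eps_t) = sigma^2, the variance is
  gamma(0) = sigma^2 * (1 + sum_i theta_i^2).
  sum_i theta_i^2 = (0.188)^2 + (-0.067)^2 = 0.035344 + 0.004489 = 0.039833.
  gamma(0) = 5 * (1 + 0.039833) = 5 * 1.039833 = 5.199165, which rounds to 5.1992.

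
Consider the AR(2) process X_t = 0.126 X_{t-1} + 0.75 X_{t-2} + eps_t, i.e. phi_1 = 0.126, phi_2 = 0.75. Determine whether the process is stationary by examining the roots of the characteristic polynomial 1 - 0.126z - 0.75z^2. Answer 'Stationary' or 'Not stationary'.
\text{Stationary}

The AR(p) characteristic polynomial is P(z) = 1 - 0.126z - 0.75z^2.
Stationarity requires all roots to lie outside the unit circle, i.e. |z| > 1 for every root.
Set 1 + (-0.126) z + (-0.75) z^2 = 0, i.e. a z^2 + b z + c = 0 with a = -0.75, b = -0.126, c = 1.
Discriminant D = b^2 - 4ac = (-0.126)^2 - 4*(-0.75)*1 = 0.015876 - (-3) = 3.015876.
D >= 0, so the roots are real: z = (-b +/- sqrt(D)) / (2a) = (0.126 +/- 1.736628) / (-1.5).
  z_1 = (0.126 + 1.736628) / (-1.5) = -1.2418,   |z_1| = 1.2418.
  z_2 = (0.126 - 1.736628) / (-1.5) = 1.0738,   |z_2| = 1.0738.
Moduli of all roots: 1.2418, 1.0738.
All moduli strictly greater than 1? Yes.
Verdict: Stationary.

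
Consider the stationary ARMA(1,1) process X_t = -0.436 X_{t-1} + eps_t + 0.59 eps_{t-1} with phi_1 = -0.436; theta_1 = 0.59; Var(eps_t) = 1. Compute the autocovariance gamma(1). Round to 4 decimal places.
\gamma(1) = 0.1412

Multiply the model equation by X_{t-k} and take expectations. With theta_0 = psi_0 = 1 and psi_j the MA(infinity) weights, this gives
  gamma(k) - sum_i phi_i gamma(k-i) = c_k,
  c_k = sigma^2 * sum_{j=k..q} theta_j psi_{j-k}   (c_k = 0 for k > q),
using gamma(-m) = gamma(m).
psi-weights needed (psi_j = theta_j + sum_i phi_i psi_{j-i}):
  psi_1 = theta_1 + phi_1 = 0.59 + (-0.436) = 0.154
Right-hand sides:
  c_0 = sigma^2 (1 + theta_1 psi_1) = 1 * (1 + (0.59)(0.154)) = 1 * 1.09086 = 1.09086
  c_1 = sigma^2 theta_1 = 1 * (0.59) = 0.59
  c_2 = 0
Equations for k = 0 and k = 1 (AR order 1):
  gamma(0) = phi_1 gamma(1) + c_0
  gamma(1) = phi_1 gamma(0) + c_1
Substituting the second into the first: gamma(0) (1 - phi_1^2) = c_0 + phi_1 c_1, so
  gamma(0) = (c_0 + phi_1 c_1) / (1 - phi_1^2) = (1.09086 + (-0.436)(0.59)) / (1 - (-0.436)^2) = 0.83362 / 0.809904 = 1.029282.
  gamma(1) = phi_1 gamma(0) + c_1 = (-0.436)(1.029282) + (0.59) = 0.141233.
Therefore gamma(1) = 0.1412 (to 4 decimal places).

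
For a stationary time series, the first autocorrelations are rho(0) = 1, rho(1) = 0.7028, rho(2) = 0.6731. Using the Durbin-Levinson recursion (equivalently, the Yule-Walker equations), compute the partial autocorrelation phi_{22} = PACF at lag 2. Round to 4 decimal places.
\phi_{22} = 0.3540

The PACF at lag k is phi_{kk}, the last component of the solution
to the Yule-Walker system G_k phi = r_k where
  (G_k)_{ij} = rho(|i - j|), (r_k)_i = rho(i), i,j = 1..k.
Equivalently, Durbin-Levinson gives phi_{kk} iteratively:
  phi_{11} = rho(1)
  phi_{kk} = [rho(k) - sum_{j=1..k-1} phi_{k-1,j} rho(k-j)]
            / [1 - sum_{j=1..k-1} phi_{k-1,j} rho(j)],
  phi_{k,j} = phi_{k-1,j} - phi_{kk} phi_{k-1,k-j},  j = 1..k-1.
Step k = 1:
  phi_11 = rho(1) = 0.7028.
Step k = 2:
  phi_22 = [rho(2) - phi_11 rho(1)] / [1 - phi_11 rho(1)] = [0.6731 - (0.7028)(0.7028)] / [1 - (0.7028)(0.7028)]
         = 0.17917216 / 0.50607216 = 0.354.
Therefore phi_{22} = 0.3540.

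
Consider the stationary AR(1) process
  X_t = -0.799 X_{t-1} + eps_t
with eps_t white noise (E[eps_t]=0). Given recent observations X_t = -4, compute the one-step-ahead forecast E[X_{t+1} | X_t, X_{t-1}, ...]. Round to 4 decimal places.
E[X_{t+1} \mid \mathcal F_t] = 3.1960

For an AR(p) model X_t = c + sum_i phi_i X_{t-i} + eps_t, the
one-step-ahead conditional mean is
  E[X_{t+1} | X_t, ...] = c + sum_i phi_i X_{t+1-i}.
Substitute known values:
  E[X_{t+1} | ...] = (-0.799) * (-4)
                   = 3.1960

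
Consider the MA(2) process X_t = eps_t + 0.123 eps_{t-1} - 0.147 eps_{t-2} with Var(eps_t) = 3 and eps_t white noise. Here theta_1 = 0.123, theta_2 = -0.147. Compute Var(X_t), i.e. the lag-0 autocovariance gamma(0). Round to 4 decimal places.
\gamma(0) = 3.1102

For an MA(q) process X_t = eps_t + sum_i theta_i eps_{t-i} with
Var(eps_t) = sigma^2, the variance is
  gamma(0) = sigma^2 * (1 + sum_i theta_i^2).
  sum_i theta_i^2 = (0.123)^2 + (-0.147)^2 = 0.015129 + 0.021609 = 0.036738.
  gamma(0) = 3 * (1 + 0.036738) = 3 * 1.036738 = 3.110214, which rounds to 3.1102.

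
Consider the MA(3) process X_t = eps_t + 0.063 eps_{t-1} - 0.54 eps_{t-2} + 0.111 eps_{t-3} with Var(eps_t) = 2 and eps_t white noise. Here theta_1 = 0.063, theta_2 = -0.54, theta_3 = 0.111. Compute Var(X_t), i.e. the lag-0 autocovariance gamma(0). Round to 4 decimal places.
\gamma(0) = 2.6158

For an MA(q) process X_t = eps_t + sum_i theta_i eps_{t-i} with
Var(eps_t) = sigma^2, the variance is
  gamma(0) = sigma^2 * (1 + sum_i theta_i^2).
  sum_i theta_i^2 = (0.063)^2 + (-0.54)^2 + (0.111)^2 = 0.003969 + 0.2916 + 0.012321 = 0.30789.
  gamma(0) = 2 * (1 + 0.30789) = 2 * 1.30789 = 2.61578, which rounds to 2.6158.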